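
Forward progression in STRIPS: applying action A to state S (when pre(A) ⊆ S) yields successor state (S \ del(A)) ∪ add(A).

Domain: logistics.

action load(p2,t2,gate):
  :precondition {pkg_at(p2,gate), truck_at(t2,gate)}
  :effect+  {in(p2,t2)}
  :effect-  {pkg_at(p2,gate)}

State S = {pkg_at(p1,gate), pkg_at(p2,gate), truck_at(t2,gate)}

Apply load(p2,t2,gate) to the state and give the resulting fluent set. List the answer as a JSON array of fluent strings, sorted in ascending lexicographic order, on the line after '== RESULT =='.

Compute (S \ del) ∪ add:
  pre ⊆ S: {pkg_at(p2,gate), truck_at(t2,gate)} ⊆ S  — applicable
  S \ del = {pkg_at(p1,gate), truck_at(t2,gate)}
  ∪ add   = {in(p2,t2), pkg_at(p1,gate), truck_at(t2,gate)}

== RESULT ==
["in(p2,t2)", "pkg_at(p1,gate)", "truck_at(t2,gate)"]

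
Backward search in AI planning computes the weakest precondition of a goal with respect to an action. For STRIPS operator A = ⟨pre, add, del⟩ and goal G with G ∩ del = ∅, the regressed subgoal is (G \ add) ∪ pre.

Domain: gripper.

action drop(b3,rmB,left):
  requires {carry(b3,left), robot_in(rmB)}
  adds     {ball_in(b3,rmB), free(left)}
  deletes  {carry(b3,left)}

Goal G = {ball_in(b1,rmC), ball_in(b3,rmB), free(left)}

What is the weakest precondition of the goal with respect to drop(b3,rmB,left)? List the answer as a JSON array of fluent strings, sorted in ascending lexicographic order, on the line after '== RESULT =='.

Compute (G \ add) ∪ pre:
  G ∩ del = {}  (empty — regression defined)
  G \ add = {ball_in(b1,rmC), ball_in(b3,rmB), free(left)} \ {ball_in(b3,rmB), free(left)} = {ball_in(b1,rmC)}
  ∪ pre   = {ball_in(b1,rmC)} ∪ {carry(b3,left), robot_in(rmB)}
          = {ball_in(b1,rmC), carry(b3,left), robot_in(rmB)}

== RESULT ==
["ball_in(b1,rmC)", "carry(b3,left)", "robot_in(rmB)"]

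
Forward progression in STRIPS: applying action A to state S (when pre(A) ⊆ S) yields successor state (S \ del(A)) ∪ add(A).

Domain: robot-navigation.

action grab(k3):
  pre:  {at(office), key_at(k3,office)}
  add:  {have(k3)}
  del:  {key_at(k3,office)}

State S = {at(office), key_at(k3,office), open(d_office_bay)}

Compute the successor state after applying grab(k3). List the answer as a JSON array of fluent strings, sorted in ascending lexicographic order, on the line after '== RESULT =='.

Progress:
  pre ⊆ S: {at(office), key_at(k3,office)} ⊆ S  — applicable
  S \ del = {at(office), open(d_office_bay)}
  ∪ add   = {at(office), have(k3), open(d_office_bay)}

== RESULT ==
["at(office)", "have(k3)", "open(d_office_bay)"]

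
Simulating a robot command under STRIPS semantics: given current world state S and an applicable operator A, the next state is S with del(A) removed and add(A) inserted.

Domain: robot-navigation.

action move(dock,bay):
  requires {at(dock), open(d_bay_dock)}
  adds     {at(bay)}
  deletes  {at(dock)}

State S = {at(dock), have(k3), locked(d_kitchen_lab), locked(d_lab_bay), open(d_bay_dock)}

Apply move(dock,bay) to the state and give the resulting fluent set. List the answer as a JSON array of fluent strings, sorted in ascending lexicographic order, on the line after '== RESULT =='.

Compute (S \ del) ∪ add:
  pre ⊆ S: {at(dock), open(d_bay_dock)} ⊆ S  — applicable
  S \ del = {have(k3), locked(d_kitchen_lab), locked(d_lab_bay), open(d_bay_dock)}
  ∪ add   = {at(bay), have(k3), locked(d_kitchen_lab), locked(d_lab_bay), open(d_bay_dock)}

== RESULT ==
["at(bay)", "have(k3)", "locked(d_kitchen_lab)", "locked(d_lab_bay)", "open(d_bay_dock)"]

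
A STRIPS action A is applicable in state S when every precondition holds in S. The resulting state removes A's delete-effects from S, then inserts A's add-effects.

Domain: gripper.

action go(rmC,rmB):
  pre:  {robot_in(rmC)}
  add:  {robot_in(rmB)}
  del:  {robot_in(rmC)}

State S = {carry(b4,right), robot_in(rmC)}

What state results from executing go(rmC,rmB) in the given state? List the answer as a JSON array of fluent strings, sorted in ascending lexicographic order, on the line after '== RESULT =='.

Compute (S \ del) ∪ add:
  pre ⊆ S: {robot_in(rmC)} ⊆ S  — applicable
  S \ del = {carry(b4,right)}
  ∪ add   = {carry(b4,right), robot_in(rmB)}

== RESULT ==
["carry(b4,right)", "robot_in(rmB)"]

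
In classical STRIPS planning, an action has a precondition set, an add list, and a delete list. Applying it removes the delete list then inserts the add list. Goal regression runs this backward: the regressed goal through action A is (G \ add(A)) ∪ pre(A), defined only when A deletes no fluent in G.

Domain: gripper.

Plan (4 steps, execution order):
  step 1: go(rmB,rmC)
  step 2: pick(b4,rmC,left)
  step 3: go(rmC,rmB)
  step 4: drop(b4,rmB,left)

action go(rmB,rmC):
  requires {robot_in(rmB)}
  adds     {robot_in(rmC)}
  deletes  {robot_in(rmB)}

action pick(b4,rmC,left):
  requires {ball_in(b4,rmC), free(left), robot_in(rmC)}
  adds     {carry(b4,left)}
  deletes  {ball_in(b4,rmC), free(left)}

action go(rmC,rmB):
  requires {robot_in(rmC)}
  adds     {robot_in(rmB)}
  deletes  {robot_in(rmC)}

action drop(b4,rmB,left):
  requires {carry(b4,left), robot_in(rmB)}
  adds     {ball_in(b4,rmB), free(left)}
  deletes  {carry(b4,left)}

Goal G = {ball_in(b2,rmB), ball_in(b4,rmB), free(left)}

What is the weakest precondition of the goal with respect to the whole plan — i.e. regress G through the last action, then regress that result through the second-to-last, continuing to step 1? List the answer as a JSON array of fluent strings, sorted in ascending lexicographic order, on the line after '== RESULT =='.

Regress step by step:
  through step 4 (drop(b4,rmB,left)): drop {ball_in(b4,rmB), free(left)}, keep {ball_in(b2,rmB)}, require {carry(b4,left), robot_in(rmB)}
    → {ball_in(b2,rmB), carry(b4,left), robot_in(rmB)}
  through step 3 (go(rmC,rmB)): drop {robot_in(rmB)}, keep {ball_in(b2,rmB), carry(b4,left)}, require {robot_in(rmC)}
    → {ball_in(b2,rmB), carry(b4,left), robot_in(rmC)}
  through step 2 (pick(b4,rmC,left)): drop {carry(b4,left)}, keep {ball_in(b2,rmB), robot_in(rmC)}, require {ball_in(b4,rmC), free(left), robot_in(rmC)}
    → {ball_in(b2,rmB), ball_in(b4,rmC), free(left), robot_in(rmC)}
  through step 1 (go(rmB,rmC)): drop {robot_in(rmC)}, keep {ball_in(b2,rmB), ball_in(b4,rmC), free(left)}, require {robot_in(rmB)}
    → {ball_in(b2,rmB), ball_in(b4,rmC), free(left), robot_in(rmB)}

== RESULT ==
["ball_in(b2,rmB)", "ball_in(b4,rmC)", "free(left)", "robot_in(rmB)"]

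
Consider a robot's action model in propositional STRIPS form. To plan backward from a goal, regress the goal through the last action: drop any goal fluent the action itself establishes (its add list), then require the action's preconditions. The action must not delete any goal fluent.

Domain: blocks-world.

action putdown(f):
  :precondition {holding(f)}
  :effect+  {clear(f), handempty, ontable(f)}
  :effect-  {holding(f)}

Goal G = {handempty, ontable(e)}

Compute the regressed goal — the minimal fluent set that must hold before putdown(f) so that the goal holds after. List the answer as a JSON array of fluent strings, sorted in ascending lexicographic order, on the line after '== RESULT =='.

Regress:
  G ∩ del = {}  (empty — regression defined)
  G \ add = {handempty, ontable(e)} \ {clear(f), handempty, ontable(f)} = {ontable(e)}
  ∪ pre   = {ontable(e)} ∪ {holding(f)}
          = {holding(f), ontable(e)}

== RESULT ==
["holding(f)", "ontable(e)"]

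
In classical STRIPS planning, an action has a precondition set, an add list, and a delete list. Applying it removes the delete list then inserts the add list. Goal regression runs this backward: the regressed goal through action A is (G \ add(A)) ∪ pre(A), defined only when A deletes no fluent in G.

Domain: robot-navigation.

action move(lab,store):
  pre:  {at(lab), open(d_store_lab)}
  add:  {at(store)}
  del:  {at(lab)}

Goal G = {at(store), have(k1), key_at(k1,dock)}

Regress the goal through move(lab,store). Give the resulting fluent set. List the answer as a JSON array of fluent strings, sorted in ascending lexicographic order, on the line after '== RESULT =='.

Regress:
  G ∩ del = {}  (empty — regression defined)
  G \ add = {at(store), have(k1), key_at(k1,dock)} \ {at(store)} = {have(k1), key_at(k1,dock)}
  ∪ pre   = {have(k1), key_at(k1,dock)} ∪ {at(lab), open(d_store_lab)}
          = {at(lab), have(k1), key_at(k1,dock), open(d_store_lab)}

== RESULT ==
["at(lab)", "have(k1)", "key_at(k1,dock)", "open(d_store_lab)"]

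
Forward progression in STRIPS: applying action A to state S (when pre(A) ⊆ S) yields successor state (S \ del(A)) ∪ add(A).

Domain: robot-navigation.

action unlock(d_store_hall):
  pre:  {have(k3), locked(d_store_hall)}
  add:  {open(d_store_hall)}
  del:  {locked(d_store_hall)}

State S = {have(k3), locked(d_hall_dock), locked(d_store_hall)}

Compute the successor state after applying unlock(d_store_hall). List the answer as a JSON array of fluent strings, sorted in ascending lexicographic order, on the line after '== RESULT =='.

Progress:
  pre ⊆ S: {have(k3), locked(d_store_hall)} ⊆ S  — applicable
  S \ del = {have(k3), locked(d_hall_dock)}
  ∪ add   = {have(k3), locked(d_hall_dock), open(d_store_hall)}

== RESULT ==
["have(k3)", "locked(d_hall_dock)", "open(d_store_hall)"]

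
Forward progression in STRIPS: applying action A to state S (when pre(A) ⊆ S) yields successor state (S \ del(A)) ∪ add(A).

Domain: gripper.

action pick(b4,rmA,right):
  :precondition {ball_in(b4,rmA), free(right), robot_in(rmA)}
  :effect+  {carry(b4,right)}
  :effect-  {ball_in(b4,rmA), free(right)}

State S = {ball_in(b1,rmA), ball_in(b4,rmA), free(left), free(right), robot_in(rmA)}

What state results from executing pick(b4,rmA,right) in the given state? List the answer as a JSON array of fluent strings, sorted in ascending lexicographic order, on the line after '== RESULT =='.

Progress:
  pre ⊆ S: {ball_in(b4,rmA), free(right), robot_in(rmA)} ⊆ S  — applicable
  S \ del = {ball_in(b1,rmA), free(left), robot_in(rmA)}
  ∪ add   = {ball_in(b1,rmA), carry(b4,right), free(left), robot_in(rmA)}

== RESULT ==
["ball_in(b1,rmA)", "carry(b4,right)", "free(left)", "robot_in(rmA)"]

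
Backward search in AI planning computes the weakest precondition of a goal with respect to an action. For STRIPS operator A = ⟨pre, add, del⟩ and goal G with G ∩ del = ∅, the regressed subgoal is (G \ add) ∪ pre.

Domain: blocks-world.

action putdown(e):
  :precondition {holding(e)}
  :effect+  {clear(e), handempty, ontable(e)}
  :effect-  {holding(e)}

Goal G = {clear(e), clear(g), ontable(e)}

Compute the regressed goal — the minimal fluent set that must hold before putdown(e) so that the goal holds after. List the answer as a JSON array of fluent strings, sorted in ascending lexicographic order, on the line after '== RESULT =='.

Compute (G \ add) ∪ pre:
  G ∩ del = {}  (empty — regression defined)
  G \ add = {clear(e), clear(g), ontable(e)} \ {clear(e), handempty, ontable(e)} = {clear(g)}
  ∪ pre   = {clear(g)} ∪ {holding(e)}
          = {clear(g), holding(e)}

== RESULT ==
["clear(g)", "holding(e)"]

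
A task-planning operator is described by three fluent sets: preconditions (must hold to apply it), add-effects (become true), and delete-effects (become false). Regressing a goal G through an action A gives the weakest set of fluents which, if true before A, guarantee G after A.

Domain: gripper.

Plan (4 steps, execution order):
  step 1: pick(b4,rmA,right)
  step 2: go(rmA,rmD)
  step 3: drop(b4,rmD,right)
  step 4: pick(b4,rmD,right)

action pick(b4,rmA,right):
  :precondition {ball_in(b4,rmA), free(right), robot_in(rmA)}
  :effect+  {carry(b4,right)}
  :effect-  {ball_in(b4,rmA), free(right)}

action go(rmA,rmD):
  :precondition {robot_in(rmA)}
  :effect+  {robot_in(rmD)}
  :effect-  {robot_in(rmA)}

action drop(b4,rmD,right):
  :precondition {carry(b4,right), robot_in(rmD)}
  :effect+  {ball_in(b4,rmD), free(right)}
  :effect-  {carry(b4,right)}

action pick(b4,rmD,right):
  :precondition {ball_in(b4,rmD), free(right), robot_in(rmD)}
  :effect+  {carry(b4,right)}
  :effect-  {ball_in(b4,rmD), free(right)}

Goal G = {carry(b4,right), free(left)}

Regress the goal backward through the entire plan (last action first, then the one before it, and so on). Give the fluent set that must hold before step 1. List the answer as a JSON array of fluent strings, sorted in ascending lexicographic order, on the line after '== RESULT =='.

Regress step by step:
  through step 4 (pick(b4,rmD,right)): drop {carry(b4,right)}, keep {free(left)}, require {ball_in(b4,rmD), free(right), robot_in(rmD)}
    → {ball_in(b4,rmD), free(left), free(right), robot_in(rmD)}
  through step 3 (drop(b4,rmD,right)): drop {ball_in(b4,rmD), free(right)}, keep {free(left), robot_in(rmD)}, require {carry(b4,right), robot_in(rmD)}
    → {carry(b4,right), free(left), robot_in(rmD)}
  through step 2 (go(rmA,rmD)): drop {robot_in(rmD)}, keep {carry(b4,right), free(left)}, require {robot_in(rmA)}
    → {carry(b4,right), free(left), robot_in(rmA)}
  through step 1 (pick(b4,rmA,right)): drop {carry(b4,right)}, keep {free(left), robot_in(rmA)}, require {ball_in(b4,rmA), free(right), robot_in(rmA)}
    → {ball_in(b4,rmA), free(left), free(right), robot_in(rmA)}

== RESULT ==
["ball_in(b4,rmA)", "free(left)", "free(right)", "robot_in(rmA)"]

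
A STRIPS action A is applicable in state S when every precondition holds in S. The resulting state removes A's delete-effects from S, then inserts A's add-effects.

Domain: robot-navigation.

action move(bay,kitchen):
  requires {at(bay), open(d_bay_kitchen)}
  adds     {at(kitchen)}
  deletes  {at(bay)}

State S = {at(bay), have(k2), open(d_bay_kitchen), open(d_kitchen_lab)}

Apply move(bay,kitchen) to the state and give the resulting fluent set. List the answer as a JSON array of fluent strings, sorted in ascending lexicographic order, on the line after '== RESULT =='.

Compute (S \ del) ∪ add:
  pre ⊆ S: {at(bay), open(d_bay_kitchen)} ⊆ S  — applicable
  S \ del = {have(k2), open(d_bay_kitchen), open(d_kitchen_lab)}
  ∪ add   = {at(kitchen), have(k2), open(d_bay_kitchen), open(d_kitchen_lab)}

== RESULT ==
["at(kitchen)", "have(k2)", "open(d_bay_kitchen)", "open(d_kitchen_lab)"]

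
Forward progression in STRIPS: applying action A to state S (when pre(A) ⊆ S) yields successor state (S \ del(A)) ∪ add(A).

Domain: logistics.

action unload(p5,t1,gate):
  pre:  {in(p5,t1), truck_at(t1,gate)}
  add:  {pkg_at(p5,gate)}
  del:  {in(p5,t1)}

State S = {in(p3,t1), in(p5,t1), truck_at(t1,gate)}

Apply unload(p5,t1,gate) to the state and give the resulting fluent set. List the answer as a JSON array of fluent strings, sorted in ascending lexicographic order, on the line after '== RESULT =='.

Progress:
  pre ⊆ S: {in(p5,t1), truck_at(t1,gate)} ⊆ S  — applicable
  S \ del = {in(p3,t1), truck_at(t1,gate)}
  ∪ add   = {in(p3,t1), pkg_at(p5,gate), truck_at(t1,gate)}

== RESULT ==
["in(p3,t1)", "pkg_at(p5,gate)", "truck_at(t1,gate)"]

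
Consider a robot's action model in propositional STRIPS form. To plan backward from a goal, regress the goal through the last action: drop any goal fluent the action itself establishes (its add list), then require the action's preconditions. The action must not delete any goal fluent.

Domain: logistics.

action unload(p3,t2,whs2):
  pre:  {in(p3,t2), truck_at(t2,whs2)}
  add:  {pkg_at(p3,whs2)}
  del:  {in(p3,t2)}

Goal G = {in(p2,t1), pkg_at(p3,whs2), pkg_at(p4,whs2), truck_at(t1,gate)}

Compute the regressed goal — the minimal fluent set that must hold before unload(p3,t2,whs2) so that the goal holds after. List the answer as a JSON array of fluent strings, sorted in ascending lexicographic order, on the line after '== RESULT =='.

Regress:
  G ∩ del = {}  (empty — regression defined)
  G \ add = {in(p2,t1), pkg_at(p3,whs2), pkg_at(p4,whs2), truck_at(t1,gate)} \ {pkg_at(p3,whs2)} = {in(p2,t1), pkg_at(p4,whs2), truck_at(t1,gate)}
  ∪ pre   = {in(p2,t1), pkg_at(p4,whs2), truck_at(t1,gate)} ∪ {in(p3,t2), truck_at(t2,whs2)}
          = {in(p2,t1), in(p3,t2), pkg_at(p4,whs2), truck_at(t1,gate), truck_at(t2,whs2)}

== RESULT ==
["in(p2,t1)", "in(p3,t2)", "pkg_at(p4,whs2)", "truck_at(t1,gate)", "truck_at(t2,whs2)"]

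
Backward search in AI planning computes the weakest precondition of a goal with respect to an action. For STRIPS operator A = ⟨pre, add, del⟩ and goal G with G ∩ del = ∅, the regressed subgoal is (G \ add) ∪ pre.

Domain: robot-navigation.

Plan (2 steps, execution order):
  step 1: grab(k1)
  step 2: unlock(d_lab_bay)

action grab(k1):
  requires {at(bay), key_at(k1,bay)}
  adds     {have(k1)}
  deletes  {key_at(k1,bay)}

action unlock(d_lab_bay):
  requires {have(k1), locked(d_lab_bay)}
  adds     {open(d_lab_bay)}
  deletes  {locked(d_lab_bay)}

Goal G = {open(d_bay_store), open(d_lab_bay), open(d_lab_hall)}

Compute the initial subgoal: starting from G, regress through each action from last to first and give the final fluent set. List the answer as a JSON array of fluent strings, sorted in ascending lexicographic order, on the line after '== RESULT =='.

Work backward from the goal:
  through step 2 (unlock(d_lab_bay)): drop {open(d_lab_bay)}, keep {open(d_bay_store), open(d_lab_hall)}, require {have(k1), locked(d_lab_bay)}
    → {have(k1), locked(d_lab_bay), open(d_bay_store), open(d_lab_hall)}
  through step 1 (grab(k1)): drop {have(k1)}, keep {locked(d_lab_bay), open(d_bay_store), open(d_lab_hall)}, require {at(bay), key_at(k1,bay)}
    → {at(bay), key_at(k1,bay), locked(d_lab_bay), open(d_bay_store), open(d_lab_hall)}

== RESULT ==
["at(bay)", "key_at(k1,bay)", "locked(d_lab_bay)", "open(d_bay_store)", "open(d_lab_hall)"]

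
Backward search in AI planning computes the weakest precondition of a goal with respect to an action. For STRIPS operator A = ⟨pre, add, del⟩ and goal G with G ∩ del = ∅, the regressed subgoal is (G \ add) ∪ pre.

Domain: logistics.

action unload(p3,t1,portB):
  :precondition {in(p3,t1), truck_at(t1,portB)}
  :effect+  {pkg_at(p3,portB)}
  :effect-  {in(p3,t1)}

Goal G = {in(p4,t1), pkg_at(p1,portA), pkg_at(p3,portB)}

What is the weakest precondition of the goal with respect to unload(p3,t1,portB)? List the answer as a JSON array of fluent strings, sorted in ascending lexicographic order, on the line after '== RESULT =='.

Regress:
  G ∩ del = {}  (empty — regression defined)
  G \ add = {in(p4,t1), pkg_at(p1,portA), pkg_at(p3,portB)} \ {pkg_at(p3,portB)} = {in(p4,t1), pkg_at(p1,portA)}
  ∪ pre   = {in(p4,t1), pkg_at(p1,portA)} ∪ {in(p3,t1), truck_at(t1,portB)}
          = {in(p3,t1), in(p4,t1), pkg_at(p1,portA), truck_at(t1,portB)}

== RESULT ==
["in(p3,t1)", "in(p4,t1)", "pkg_at(p1,portA)", "truck_at(t1,portB)"]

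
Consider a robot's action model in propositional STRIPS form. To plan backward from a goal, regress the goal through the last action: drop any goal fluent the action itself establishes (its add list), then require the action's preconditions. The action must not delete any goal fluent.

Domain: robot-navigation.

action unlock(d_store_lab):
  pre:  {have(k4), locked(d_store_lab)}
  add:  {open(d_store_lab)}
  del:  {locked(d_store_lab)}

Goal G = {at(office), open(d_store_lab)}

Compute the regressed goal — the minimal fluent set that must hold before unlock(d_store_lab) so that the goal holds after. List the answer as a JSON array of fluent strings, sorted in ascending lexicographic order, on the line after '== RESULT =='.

Compute (G \ add) ∪ pre:
  G ∩ del = {}  (empty — regression defined)
  G \ add = {at(office), open(d_store_lab)} \ {open(d_store_lab)} = {at(office)}
  ∪ pre   = {at(office)} ∪ {have(k4), locked(d_store_lab)}
          = {at(office), have(k4), locked(d_store_lab)}

== RESULT ==
["at(office)", "have(k4)", "locked(d_store_lab)"]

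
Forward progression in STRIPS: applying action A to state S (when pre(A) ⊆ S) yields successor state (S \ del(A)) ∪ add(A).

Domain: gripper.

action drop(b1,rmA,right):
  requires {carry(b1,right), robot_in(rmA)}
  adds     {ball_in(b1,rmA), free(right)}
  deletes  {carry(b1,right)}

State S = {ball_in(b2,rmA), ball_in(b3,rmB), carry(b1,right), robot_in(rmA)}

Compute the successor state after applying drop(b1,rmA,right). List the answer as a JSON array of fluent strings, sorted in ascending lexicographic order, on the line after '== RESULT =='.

Progress:
  pre ⊆ S: {carry(b1,right), robot_in(rmA)} ⊆ S  — applicable
  S \ del = {ball_in(b2,rmA), ball_in(b3,rmB), robot_in(rmA)}
  ∪ add   = {ball_in(b1,rmA), ball_in(b2,rmA), ball_in(b3,rmB), free(right), robot_in(rmA)}

== RESULT ==
["ball_in(b1,rmA)", "ball_in(b2,rmA)", "ball_in(b3,rmB)", "free(right)", "robot_in(rmA)"]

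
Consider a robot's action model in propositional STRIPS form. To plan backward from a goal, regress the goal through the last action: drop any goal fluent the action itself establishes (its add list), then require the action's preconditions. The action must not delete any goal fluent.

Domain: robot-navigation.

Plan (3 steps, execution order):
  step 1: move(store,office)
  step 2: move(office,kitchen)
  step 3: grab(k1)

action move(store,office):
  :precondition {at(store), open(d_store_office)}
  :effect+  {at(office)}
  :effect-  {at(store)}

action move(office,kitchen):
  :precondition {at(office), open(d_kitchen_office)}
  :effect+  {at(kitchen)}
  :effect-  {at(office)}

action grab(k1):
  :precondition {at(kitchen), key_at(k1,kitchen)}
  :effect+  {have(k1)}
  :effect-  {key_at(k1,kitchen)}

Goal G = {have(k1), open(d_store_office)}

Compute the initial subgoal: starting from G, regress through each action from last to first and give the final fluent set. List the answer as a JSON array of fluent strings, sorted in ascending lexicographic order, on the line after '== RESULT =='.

Work backward from the goal:
  through step 3 (grab(k1)): drop {have(k1)}, keep {open(d_store_office)}, require {at(kitchen), key_at(k1,kitchen)}
    → {at(kitchen), key_at(k1,kitchen), open(d_store_office)}
  through step 2 (move(office,kitchen)): drop {at(kitchen)}, keep {key_at(k1,kitchen), open(d_store_office)}, require {at(office), open(d_kitchen_office)}
    → {at(office), key_at(k1,kitchen), open(d_kitchen_office), open(d_store_office)}
  through step 1 (move(store,office)): drop {at(office)}, keep {key_at(k1,kitchen), open(d_kitchen_office), open(d_store_office)}, require {at(store), open(d_store_office)}
    → {at(store), key_at(k1,kitchen), open(d_kitchen_office), open(d_store_office)}

== RESULT ==
["at(store)", "key_at(k1,kitchen)", "open(d_kitchen_office)", "open(d_store_office)"]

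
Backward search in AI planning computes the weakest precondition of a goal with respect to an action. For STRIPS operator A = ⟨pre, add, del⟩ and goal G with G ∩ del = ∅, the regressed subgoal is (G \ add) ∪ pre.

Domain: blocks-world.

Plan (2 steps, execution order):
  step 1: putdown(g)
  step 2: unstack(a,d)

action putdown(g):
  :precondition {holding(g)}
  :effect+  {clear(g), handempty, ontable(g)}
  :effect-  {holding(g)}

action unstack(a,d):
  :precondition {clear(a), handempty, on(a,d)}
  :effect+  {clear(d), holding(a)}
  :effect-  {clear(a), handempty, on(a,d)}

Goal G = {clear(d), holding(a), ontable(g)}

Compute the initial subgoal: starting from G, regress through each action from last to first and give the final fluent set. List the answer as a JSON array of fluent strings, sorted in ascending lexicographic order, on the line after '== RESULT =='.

Work backward from the goal:
  through step 2 (unstack(a,d)): drop {clear(d), holding(a)}, keep {ontable(g)}, require {clear(a), handempty, on(a,d)}
    → {clear(a), handempty, on(a,d), ontable(g)}
  through step 1 (putdown(g)): drop {handempty, ontable(g)}, keep {clear(a), on(a,d)}, require {holding(g)}
    → {clear(a), holding(g), on(a,d)}

== RESULT ==
["clear(a)", "holding(g)", "on(a,d)"]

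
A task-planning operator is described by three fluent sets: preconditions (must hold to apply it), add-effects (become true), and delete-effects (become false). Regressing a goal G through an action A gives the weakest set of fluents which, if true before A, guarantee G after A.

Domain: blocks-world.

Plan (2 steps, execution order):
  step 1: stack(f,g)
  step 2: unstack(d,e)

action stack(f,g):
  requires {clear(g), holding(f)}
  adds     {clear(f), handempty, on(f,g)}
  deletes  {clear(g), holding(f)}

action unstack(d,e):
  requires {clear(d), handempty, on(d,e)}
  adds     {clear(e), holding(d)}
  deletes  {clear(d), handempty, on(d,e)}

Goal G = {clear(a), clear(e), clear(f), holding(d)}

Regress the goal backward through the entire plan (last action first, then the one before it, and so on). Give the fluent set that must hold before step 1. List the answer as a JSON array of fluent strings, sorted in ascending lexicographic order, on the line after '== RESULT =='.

Work backward from the goal:
  through step 2 (unstack(d,e)): drop {clear(e), holding(d)}, keep {clear(a), clear(f)}, require {clear(d), handempty, on(d,e)}
    → {clear(a), clear(d), clear(f), handempty, on(d,e)}
  through step 1 (stack(f,g)): drop {clear(f), handempty}, keep {clear(a), clear(d), on(d,e)}, require {clear(g), holding(f)}
    → {clear(a), clear(d), clear(g), holding(f), on(d,e)}

== RESULT ==
["clear(a)", "clear(d)", "clear(g)", "holding(f)", "on(d,e)"]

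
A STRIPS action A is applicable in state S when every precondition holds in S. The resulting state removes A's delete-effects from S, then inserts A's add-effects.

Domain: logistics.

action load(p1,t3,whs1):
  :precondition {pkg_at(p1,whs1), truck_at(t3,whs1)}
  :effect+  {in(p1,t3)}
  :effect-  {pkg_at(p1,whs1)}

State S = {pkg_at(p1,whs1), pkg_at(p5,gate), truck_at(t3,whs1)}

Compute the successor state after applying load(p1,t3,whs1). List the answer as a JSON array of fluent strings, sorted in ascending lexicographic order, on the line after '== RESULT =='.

Progress:
  pre ⊆ S: {pkg_at(p1,whs1), truck_at(t3,whs1)} ⊆ S  — applicable
  S \ del = {pkg_at(p5,gate), truck_at(t3,whs1)}
  ∪ add   = {in(p1,t3), pkg_at(p5,gate), truck_at(t3,whs1)}

== RESULT ==
["in(p1,t3)", "pkg_at(p5,gate)", "truck_at(t3,whs1)"]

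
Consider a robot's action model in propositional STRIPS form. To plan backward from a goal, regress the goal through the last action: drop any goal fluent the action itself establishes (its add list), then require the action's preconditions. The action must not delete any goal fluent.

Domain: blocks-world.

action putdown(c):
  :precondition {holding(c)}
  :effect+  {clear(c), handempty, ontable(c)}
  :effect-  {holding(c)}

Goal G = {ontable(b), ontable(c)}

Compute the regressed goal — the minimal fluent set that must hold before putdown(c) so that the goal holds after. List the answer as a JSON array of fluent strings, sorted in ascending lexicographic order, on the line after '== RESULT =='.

Regress:
  G ∩ del = {}  (empty — regression defined)
  G \ add = {ontable(b), ontable(c)} \ {clear(c), handempty, ontable(c)} = {ontable(b)}
  ∪ pre   = {ontable(b)} ∪ {holding(c)}
          = {holding(c), ontable(b)}

== RESULT ==
["holding(c)", "ontable(b)"]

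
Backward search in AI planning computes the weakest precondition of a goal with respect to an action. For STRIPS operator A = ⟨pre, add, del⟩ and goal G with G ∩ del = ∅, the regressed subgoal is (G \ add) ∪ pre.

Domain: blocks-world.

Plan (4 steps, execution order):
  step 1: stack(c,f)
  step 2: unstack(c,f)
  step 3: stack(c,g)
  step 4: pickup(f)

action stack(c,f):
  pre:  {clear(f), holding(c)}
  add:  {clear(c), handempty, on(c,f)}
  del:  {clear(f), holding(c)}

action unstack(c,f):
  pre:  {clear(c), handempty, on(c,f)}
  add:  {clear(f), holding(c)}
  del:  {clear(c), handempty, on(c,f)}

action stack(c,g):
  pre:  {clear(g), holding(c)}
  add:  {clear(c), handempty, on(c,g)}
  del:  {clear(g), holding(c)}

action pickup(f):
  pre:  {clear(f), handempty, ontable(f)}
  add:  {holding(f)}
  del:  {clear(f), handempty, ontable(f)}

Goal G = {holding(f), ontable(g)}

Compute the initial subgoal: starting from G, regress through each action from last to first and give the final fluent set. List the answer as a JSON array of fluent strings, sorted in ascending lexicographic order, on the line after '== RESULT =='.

Work backward from the goal:
  through step 4 (pickup(f)): drop {holding(f)}, keep {ontable(g)}, require {clear(f), handempty, ontable(f)}
    → {clear(f), handempty, ontable(f), ontable(g)}
  through step 3 (stack(c,g)): drop {handempty}, keep {clear(f), ontable(f), ontable(g)}, require {clear(g), holding(c)}
    → {clear(f), clear(g), holding(c), ontable(f), ontable(g)}
  through step 2 (unstack(c,f)): drop {clear(f), holding(c)}, keep {clear(g), ontable(f), ontable(g)}, require {clear(c), handempty, on(c,f)}
    → {clear(c), clear(g), handempty, on(c,f), ontable(f), ontable(g)}
  through step 1 (stack(c,f)): drop {clear(c), handempty, on(c,f)}, keep {clear(g), ontable(f), ontable(g)}, require {clear(f), holding(c)}
    → {clear(f), clear(g), holding(c), ontable(f), ontable(g)}

== RESULT ==
["clear(f)", "clear(g)", "holding(c)", "ontable(f)", "ontable(g)"]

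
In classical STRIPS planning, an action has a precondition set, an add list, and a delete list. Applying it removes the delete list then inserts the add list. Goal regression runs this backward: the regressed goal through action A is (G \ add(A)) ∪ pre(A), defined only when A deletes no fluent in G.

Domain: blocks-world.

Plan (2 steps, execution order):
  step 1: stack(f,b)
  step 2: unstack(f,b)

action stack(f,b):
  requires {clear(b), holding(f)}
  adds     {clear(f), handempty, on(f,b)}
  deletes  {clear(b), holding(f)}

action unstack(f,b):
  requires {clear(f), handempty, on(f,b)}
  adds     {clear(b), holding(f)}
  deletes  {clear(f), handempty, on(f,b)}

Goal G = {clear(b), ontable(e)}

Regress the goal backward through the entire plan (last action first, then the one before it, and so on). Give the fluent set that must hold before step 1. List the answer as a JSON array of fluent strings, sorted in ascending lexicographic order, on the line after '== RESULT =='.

Regress step by step:
  through step 2 (unstack(f,b)): drop {clear(b)}, keep {ontable(e)}, require {clear(f), handempty, on(f,b)}
    → {clear(f), handempty, on(f,b), ontable(e)}
  through step 1 (stack(f,b)): drop {clear(f), handempty, on(f,b)}, keep {ontable(e)}, require {clear(b), holding(f)}
    → {clear(b), holding(f), ontable(e)}

== RESULT ==
["clear(b)", "holding(f)", "ontable(e)"]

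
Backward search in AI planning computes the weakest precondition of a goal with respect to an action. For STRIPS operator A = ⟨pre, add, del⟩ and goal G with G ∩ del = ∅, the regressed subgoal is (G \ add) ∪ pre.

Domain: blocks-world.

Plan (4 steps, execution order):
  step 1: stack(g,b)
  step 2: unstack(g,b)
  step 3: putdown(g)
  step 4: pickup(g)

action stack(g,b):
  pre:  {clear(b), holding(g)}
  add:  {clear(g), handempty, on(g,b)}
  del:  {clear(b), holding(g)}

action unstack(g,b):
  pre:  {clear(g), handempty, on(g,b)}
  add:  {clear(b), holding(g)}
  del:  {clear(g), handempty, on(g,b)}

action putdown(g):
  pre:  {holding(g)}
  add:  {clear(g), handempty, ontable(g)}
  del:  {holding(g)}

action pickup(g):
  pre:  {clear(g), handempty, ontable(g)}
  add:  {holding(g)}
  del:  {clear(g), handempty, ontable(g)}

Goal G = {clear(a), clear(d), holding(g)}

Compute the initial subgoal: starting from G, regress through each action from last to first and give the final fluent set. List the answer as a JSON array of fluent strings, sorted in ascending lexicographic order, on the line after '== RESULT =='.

Work backward from the goal:
  through step 4 (pickup(g)): drop {holding(g)}, keep {clear(a), clear(d)}, require {clear(g), handempty, ontable(g)}
    → {clear(a), clear(d), clear(g), handempty, ontable(g)}
  through step 3 (putdown(g)): drop {clear(g), handempty, ontable(g)}, keep {clear(a), clear(d)}, require {holding(g)}
    → {clear(a), clear(d), holding(g)}
  through step 2 (unstack(g,b)): drop {holding(g)}, keep {clear(a), clear(d)}, require {clear(g), handempty, on(g,b)}
    → {clear(a), clear(d), clear(g), handempty, on(g,b)}
  through step 1 (stack(g,b)): drop {clear(g), handempty, on(g,b)}, keep {clear(a), clear(d)}, require {clear(b), holding(g)}
    → {clear(a), clear(b), clear(d), holding(g)}

== RESULT ==
["clear(a)", "clear(b)", "clear(d)", "holding(g)"]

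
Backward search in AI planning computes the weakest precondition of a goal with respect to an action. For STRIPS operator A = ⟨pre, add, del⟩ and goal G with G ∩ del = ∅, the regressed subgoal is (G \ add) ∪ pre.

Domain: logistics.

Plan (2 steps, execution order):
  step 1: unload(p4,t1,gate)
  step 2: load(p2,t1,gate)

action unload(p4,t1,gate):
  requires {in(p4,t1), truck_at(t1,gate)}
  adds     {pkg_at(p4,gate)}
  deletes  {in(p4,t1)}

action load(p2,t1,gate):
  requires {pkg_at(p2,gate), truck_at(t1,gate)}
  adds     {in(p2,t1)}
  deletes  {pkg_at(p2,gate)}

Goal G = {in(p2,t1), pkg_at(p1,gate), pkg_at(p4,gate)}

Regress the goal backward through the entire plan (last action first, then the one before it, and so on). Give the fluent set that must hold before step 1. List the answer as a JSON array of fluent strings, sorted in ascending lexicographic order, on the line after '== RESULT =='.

Work backward from the goal:
  through step 2 (load(p2,t1,gate)): drop {in(p2,t1)}, keep {pkg_at(p1,gate), pkg_at(p4,gate)}, require {pkg_at(p2,gate), truck_at(t1,gate)}
    → {pkg_at(p1,gate), pkg_at(p2,gate), pkg_at(p4,gate), truck_at(t1,gate)}
  through step 1 (unload(p4,t1,gate)): drop {pkg_at(p4,gate)}, keep {pkg_at(p1,gate), pkg_at(p2,gate), truck_at(t1,gate)}, require {in(p4,t1), truck_at(t1,gate)}
    → {in(p4,t1), pkg_at(p1,gate), pkg_at(p2,gate), truck_at(t1,gate)}

== RESULT ==
["in(p4,t1)", "pkg_at(p1,gate)", "pkg_at(p2,gate)", "truck_at(t1,gate)"]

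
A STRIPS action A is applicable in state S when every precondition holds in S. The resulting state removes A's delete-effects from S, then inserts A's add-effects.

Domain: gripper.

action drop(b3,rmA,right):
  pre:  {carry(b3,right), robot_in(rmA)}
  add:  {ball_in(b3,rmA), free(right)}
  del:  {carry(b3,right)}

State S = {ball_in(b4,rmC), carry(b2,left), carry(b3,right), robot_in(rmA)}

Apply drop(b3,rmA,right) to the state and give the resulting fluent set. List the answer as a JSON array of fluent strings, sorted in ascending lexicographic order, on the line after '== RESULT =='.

Progress:
  pre ⊆ S: {carry(b3,right), robot_in(rmA)} ⊆ S  — applicable
  S \ del = {ball_in(b4,rmC), carry(b2,left), robot_in(rmA)}
  ∪ add   = {ball_in(b3,rmA), ball_in(b4,rmC), carry(b2,left), free(right), robot_in(rmA)}

== RESULT ==
["ball_in(b3,rmA)", "ball_in(b4,rmC)", "carry(b2,left)", "free(right)", "robot_in(rmA)"]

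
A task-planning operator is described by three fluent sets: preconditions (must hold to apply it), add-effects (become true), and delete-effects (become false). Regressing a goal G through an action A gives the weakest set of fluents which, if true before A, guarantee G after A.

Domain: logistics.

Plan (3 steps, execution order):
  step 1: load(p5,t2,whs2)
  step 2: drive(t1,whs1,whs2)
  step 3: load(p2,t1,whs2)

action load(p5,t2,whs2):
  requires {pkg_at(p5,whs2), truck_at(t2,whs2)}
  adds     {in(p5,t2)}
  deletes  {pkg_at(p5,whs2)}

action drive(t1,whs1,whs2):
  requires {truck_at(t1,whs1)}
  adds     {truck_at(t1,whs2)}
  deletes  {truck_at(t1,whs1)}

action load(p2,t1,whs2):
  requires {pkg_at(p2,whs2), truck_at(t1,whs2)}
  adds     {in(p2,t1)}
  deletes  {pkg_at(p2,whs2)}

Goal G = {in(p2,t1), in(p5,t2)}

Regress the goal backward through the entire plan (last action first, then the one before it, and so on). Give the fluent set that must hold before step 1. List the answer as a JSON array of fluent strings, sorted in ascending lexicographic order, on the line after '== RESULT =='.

Regress step by step:
  through step 3 (load(p2,t1,whs2)): drop {in(p2,t1)}, keep {in(p5,t2)}, require {pkg_at(p2,whs2), truck_at(t1,whs2)}
    → {in(p5,t2), pkg_at(p2,whs2), truck_at(t1,whs2)}
  through step 2 (drive(t1,whs1,whs2)): drop {truck_at(t1,whs2)}, keep {in(p5,t2), pkg_at(p2,whs2)}, require {truck_at(t1,whs1)}
    → {in(p5,t2), pkg_at(p2,whs2), truck_at(t1,whs1)}
  through step 1 (load(p5,t2,whs2)): drop {in(p5,t2)}, keep {pkg_at(p2,whs2), truck_at(t1,whs1)}, require {pkg_at(p5,whs2), truck_at(t2,whs2)}
    → {pkg_at(p2,whs2), pkg_at(p5,whs2), truck_at(t1,whs1), truck_at(t2,whs2)}

== RESULT ==
["pkg_at(p2,whs2)", "pkg_at(p5,whs2)", "truck_at(t1,whs1)", "truck_at(t2,whs2)"]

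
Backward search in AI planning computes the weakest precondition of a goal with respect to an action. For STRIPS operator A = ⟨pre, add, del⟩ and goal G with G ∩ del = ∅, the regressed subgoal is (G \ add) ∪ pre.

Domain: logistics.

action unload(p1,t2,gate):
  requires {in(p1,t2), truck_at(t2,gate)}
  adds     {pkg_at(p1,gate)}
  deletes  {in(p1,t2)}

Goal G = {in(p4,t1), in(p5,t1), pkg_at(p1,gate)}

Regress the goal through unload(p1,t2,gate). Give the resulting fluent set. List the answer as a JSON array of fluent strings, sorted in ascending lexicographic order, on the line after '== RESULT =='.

Regress:
  G ∩ del = {}  (empty — regression defined)
  G \ add = {in(p4,t1), in(p5,t1), pkg_at(p1,gate)} \ {pkg_at(p1,gate)} = {in(p4,t1), in(p5,t1)}
  ∪ pre   = {in(p4,t1), in(p5,t1)} ∪ {in(p1,t2), truck_at(t2,gate)}
          = {in(p1,t2), in(p4,t1), in(p5,t1), truck_at(t2,gate)}

== RESULT ==
["in(p1,t2)", "in(p4,t1)", "in(p5,t1)", "truck_at(t2,gate)"]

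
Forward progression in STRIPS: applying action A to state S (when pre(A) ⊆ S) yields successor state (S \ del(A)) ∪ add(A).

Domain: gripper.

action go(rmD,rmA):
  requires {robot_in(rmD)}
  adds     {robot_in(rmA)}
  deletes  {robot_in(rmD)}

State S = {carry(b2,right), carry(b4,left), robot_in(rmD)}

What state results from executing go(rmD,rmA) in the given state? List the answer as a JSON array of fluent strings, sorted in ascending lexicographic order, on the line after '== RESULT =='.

Progress:
  pre ⊆ S: {robot_in(rmD)} ⊆ S  — applicable
  S \ del = {carry(b2,right), carry(b4,left)}
  ∪ add   = {carry(b2,right), carry(b4,left), robot_in(rmA)}

== RESULT ==
["carry(b2,right)", "carry(b4,left)", "robot_in(rmA)"]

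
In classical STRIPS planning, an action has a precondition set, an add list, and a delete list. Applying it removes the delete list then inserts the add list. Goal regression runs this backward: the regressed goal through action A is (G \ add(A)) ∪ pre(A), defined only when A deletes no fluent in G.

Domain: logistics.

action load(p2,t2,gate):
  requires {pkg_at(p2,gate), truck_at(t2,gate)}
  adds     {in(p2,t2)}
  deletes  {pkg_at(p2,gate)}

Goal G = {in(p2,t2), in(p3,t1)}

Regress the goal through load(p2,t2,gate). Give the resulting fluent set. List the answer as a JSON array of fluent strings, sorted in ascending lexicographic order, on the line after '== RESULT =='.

Compute (G \ add) ∪ pre:
  G ∩ del = {}  (empty — regression defined)
  G \ add = {in(p2,t2), in(p3,t1)} \ {in(p2,t2)} = {in(p3,t1)}
  ∪ pre   = {in(p3,t1)} ∪ {pkg_at(p2,gate), truck_at(t2,gate)}
          = {in(p3,t1), pkg_at(p2,gate), truck_at(t2,gate)}

== RESULT ==
["in(p3,t1)", "pkg_at(p2,gate)", "truck_at(t2,gate)"]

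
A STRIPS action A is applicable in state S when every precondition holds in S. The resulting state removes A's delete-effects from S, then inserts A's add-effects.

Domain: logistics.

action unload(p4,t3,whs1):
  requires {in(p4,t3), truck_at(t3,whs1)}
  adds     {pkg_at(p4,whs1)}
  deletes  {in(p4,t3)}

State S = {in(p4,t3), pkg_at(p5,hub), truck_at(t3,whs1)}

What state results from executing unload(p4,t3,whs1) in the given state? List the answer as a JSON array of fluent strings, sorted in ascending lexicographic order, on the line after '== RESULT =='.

Compute (S \ del) ∪ add:
  pre ⊆ S: {in(p4,t3), truck_at(t3,whs1)} ⊆ S  — applicable
  S \ del = {pkg_at(p5,hub), truck_at(t3,whs1)}
  ∪ add   = {pkg_at(p4,whs1), pkg_at(p5,hub), truck_at(t3,whs1)}

== RESULT ==
["pkg_at(p4,whs1)", "pkg_at(p5,hub)", "truck_at(t3,whs1)"]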